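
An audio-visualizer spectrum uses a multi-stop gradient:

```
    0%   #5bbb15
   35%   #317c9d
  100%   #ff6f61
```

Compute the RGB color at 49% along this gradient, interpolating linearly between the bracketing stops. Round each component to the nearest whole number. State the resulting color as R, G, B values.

49% lies between the 35% and 100% stops, so the local fraction is t = (49 − 35)/(100 − 35) = 14/65 ≈ 0.2154.
#317c9d → (49, 124, 157); #ff6f61 → (255, 111, 97).
R = 49 + 0.2154 × (255 − 49) = 93.372 → 93
G = 124 + 0.2154 × (111 − 124) = 121.2 → 121
B = 157 + 0.2154 × (97 − 157) = 144.076 → 144

(93, 121, 144)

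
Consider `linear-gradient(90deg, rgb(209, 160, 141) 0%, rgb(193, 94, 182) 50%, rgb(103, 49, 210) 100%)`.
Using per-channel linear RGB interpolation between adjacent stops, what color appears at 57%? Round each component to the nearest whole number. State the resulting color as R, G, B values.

57% lies between the 50% and 100% stops, so the local fraction is t = (57 − 50)/(100 − 50) = 7/50 ≈ 0.14.
R = 193 + 0.14 × (103 − 193) = 180.4 → 180
G = 94 + 0.14 × (49 − 94) = 87.7 → 88
B = 182 + 0.14 × (210 − 182) = 185.92 → 186

(180, 88, 186)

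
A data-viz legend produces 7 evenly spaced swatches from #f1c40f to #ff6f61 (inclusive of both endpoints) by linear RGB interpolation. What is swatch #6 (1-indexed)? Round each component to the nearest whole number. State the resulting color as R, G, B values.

With 7 swatches and endpoints inclusive, swatch 6 sits at t = (6 − 1)/(7 − 1) = 5/6 ≈ 0.8333.
#f1c40f → (241, 196, 15); #ff6f61 → (255, 111, 97).
R = 241 + 0.8333 × (255 − 241) = 252.666 → 253
G = 196 + 0.8333 × (111 − 196) = 125.169 → 125
B = 15 + 0.8333 × (97 − 15) = 83.331 → 83

(253, 125, 83)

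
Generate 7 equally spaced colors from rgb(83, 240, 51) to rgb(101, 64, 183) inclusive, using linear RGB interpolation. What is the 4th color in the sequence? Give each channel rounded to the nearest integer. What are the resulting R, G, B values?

With 7 swatches and endpoints inclusive, swatch 4 sits at t = (4 − 1)/(7 − 1) = 3/6 ≈ 0.5.
R = 83 + 0.5 × (101 − 83) = 92 → 92
G = 240 + 0.5 × (64 − 240) = 152 → 152
B = 51 + 0.5 × (183 − 51) = 117 → 117

(92, 152, 117)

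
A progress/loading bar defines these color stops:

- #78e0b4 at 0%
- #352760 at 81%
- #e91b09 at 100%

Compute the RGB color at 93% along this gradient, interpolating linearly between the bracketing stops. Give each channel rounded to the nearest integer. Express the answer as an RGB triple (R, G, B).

(167, 31, 41)

93% lies between the 81% and 100% stops, so the local fraction is t = (93 − 81)/(100 − 81) = 12/19 ≈ 0.6316.
#352760 → (53, 39, 96); #e91b09 → (233, 27, 9).
R = 53 + 0.6316 × (233 − 53) = 166.688 → 167
G = 39 + 0.6316 × (27 − 39) = 31.421 → 31
B = 96 + 0.6316 × (9 − 96) = 41.051 → 41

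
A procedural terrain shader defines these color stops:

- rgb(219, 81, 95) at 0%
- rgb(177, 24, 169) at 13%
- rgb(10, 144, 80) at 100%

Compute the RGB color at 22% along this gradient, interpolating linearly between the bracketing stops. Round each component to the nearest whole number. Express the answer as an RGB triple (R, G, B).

22% lies between the 13% and 100% stops, so the local fraction is t = (22 − 13)/(100 − 13) = 9/87 ≈ 0.1034.
R = 177 + 0.1034 × (10 − 177) = 159.732 → 160
G = 24 + 0.1034 × (144 − 24) = 36.408 → 36
B = 169 + 0.1034 × (80 − 169) = 159.797 → 160

(160, 36, 160)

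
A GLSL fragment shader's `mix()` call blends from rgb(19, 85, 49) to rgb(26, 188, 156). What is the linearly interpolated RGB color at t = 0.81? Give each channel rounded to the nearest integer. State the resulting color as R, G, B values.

(25, 168, 136)

R = 19 + 0.81 × (26 − 19) = 19 + 0.81 × 7 = 24.67 → 25
G = 85 + 0.81 × (188 − 85) = 85 + 0.81 × 103 = 168.43 → 168
B = 49 + 0.81 × (156 − 49) = 49 + 0.81 × 107 = 135.67 → 136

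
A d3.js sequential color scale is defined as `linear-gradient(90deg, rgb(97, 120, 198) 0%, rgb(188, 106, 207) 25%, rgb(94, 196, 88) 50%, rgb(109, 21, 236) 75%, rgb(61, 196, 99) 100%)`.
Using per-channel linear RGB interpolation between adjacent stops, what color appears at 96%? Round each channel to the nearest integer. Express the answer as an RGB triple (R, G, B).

96% lies between the 75% and 100% stops, so the local fraction is t = (96 − 75)/(100 − 75) = 21/25 ≈ 0.84.
R = 109 + 0.84 × (61 − 109) = 68.68 → 69
G = 21 + 0.84 × (196 − 21) = 168 → 168
B = 236 + 0.84 × (99 − 236) = 120.92 → 121

(69, 168, 121)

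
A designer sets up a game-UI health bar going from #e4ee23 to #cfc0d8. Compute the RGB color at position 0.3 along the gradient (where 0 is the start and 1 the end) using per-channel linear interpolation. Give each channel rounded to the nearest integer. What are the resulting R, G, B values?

#e4ee23 → (228, 238, 35); #cfc0d8 → (207, 192, 216).
R = 228 + 0.3 × (207 − 228) = 228 + 0.3 × -21 = 221.7 → 222
G = 238 + 0.3 × (192 − 238) = 238 + 0.3 × -46 = 224.2 → 224
B = 35 + 0.3 × (216 − 35) = 35 + 0.3 × 181 = 89.3 → 89

(222, 224, 89)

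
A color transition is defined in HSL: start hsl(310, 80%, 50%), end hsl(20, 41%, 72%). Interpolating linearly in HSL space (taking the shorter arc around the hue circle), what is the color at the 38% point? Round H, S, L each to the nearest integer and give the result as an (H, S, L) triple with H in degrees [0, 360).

(337, 65, 58)

Hue: 20 − 310 = -290°, but |-290| > 180 so the shorter arc goes the other way: Δh = -290 + 360 = 70°.
H = 310 + 0.38 × (70) = 336.6 → 337°
S = 80 + 0.38 × (41 − 80) = 65.18 → 65%
L = 50 + 0.38 × (72 − 50) = 58.36 → 58%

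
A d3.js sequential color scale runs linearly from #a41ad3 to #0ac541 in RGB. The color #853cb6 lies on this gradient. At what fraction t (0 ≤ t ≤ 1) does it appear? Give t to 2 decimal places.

Invert the lerp on the G channel (largest span, 171): t = (60 − 26) / (197 − 26) = 34/171 = 0.19883.
Check on R: (133 − 164)/(10 − 164) = 0.2013 ✓

0.20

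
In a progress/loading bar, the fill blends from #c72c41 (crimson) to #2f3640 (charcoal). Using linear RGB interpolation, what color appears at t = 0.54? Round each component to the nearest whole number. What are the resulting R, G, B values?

(117, 49, 64)

#c72c41 → (199, 44, 65); #2f3640 → (47, 54, 64).
R = 199 + 0.54 × (47 − 199) = 199 + 0.54 × -152 = 116.92 → 117
G = 44 + 0.54 × (54 − 44) = 44 + 0.54 × 10 = 49.4 → 49
B = 65 + 0.54 × (64 − 65) = 65 + 0.54 × -1 = 64.46 → 64
So the blended color is (117, 49, 64), about #753140.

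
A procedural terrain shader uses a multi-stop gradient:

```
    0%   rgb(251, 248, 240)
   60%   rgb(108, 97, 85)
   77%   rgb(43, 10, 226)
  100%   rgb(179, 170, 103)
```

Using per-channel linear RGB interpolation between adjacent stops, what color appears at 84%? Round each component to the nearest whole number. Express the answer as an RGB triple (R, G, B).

(84, 59, 189)

84% lies between the 77% and 100% stops, so the local fraction is t = (84 − 77)/(100 − 77) = 7/23 ≈ 0.3043.
R = 43 + 0.3043 × (179 − 43) = 84.385 → 84
G = 10 + 0.3043 × (170 − 10) = 58.688 → 59
B = 226 + 0.3043 × (103 − 226) = 188.571 → 189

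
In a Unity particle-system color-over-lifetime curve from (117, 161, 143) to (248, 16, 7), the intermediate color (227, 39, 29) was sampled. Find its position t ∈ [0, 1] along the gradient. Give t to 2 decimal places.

0.84

Invert the lerp on the G channel (largest span, 145): t = (39 − 161) / (16 − 161) = -122/-145 = 0.84138.
Check on R: (227 − 117)/(248 − 117) = 0.8397 ✓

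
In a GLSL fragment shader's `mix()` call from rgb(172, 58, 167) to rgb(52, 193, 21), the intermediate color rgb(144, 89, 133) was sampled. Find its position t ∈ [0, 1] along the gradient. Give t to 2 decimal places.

Invert the lerp on the B channel (largest span, 146): t = (133 − 167) / (21 − 167) = -34/-146 = 0.23288.
Check on R: (144 − 172)/(52 − 172) = 0.2333 ✓

0.23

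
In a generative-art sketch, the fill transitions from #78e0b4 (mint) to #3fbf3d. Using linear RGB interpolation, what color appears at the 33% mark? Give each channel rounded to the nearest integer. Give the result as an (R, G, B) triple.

(101, 213, 141)

#78e0b4 → (120, 224, 180); #3fbf3d → (63, 191, 61).
33% corresponds to t = 0.33.
R = 120 + 0.33 × (63 − 120) = 120 + 0.33 × -57 = 101.19 → 101
G = 224 + 0.33 × (191 − 224) = 224 + 0.33 × -33 = 213.11 → 213
B = 180 + 0.33 × (61 − 180) = 180 + 0.33 × -119 = 140.73 → 141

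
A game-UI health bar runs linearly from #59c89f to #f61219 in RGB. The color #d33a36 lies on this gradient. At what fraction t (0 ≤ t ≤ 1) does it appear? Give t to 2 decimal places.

Invert the lerp on the G channel (largest span, 182): t = (58 − 200) / (18 − 200) = -142/-182 = 0.78022.
Check on R: (211 − 89)/(246 − 89) = 0.7771 ✓

0.78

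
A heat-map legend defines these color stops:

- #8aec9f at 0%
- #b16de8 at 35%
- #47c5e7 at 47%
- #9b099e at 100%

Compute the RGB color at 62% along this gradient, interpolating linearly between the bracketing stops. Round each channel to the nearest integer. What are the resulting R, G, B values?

(95, 144, 210)

62% lies between the 47% and 100% stops, so the local fraction is t = (62 − 47)/(100 − 47) = 15/53 ≈ 0.283.
#47c5e7 → (71, 197, 231); #9b099e → (155, 9, 158).
R = 71 + 0.283 × (155 − 71) = 94.772 → 95
G = 197 + 0.283 × (9 − 197) = 143.796 → 144
B = 231 + 0.283 × (158 − 231) = 210.341 → 210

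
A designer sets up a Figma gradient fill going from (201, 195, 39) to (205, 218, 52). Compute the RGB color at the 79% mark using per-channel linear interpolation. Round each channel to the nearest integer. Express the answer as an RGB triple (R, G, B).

79% corresponds to t = 0.79.
R = 201 + 0.79 × (205 − 201) = 201 + 0.79 × 4 = 204.16 → 204
G = 195 + 0.79 × (218 − 195) = 195 + 0.79 × 23 = 213.17 → 213
B = 39 + 0.79 × (52 − 39) = 39 + 0.79 × 13 = 49.27 → 49

(204, 213, 49)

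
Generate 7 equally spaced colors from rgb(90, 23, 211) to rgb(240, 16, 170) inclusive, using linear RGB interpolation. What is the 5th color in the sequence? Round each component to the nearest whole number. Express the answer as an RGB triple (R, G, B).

With 7 swatches and endpoints inclusive, swatch 5 sits at t = (5 − 1)/(7 − 1) = 4/6 ≈ 0.6667.
R = 90 + 0.6667 × (240 − 90) = 190.005 → 190
G = 23 + 0.6667 × (16 − 23) = 18.333 → 18
B = 211 + 0.6667 × (170 − 211) = 183.665 → 184

(190, 18, 184)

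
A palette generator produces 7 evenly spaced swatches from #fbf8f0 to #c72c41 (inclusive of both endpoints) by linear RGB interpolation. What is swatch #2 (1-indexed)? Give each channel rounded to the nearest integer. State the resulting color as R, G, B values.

(242, 214, 211)

With 7 swatches and endpoints inclusive, swatch 2 sits at t = (2 − 1)/(7 − 1) = 1/6 ≈ 0.1667.
#fbf8f0 → (251, 248, 240); #c72c41 → (199, 44, 65).
R = 251 + 0.1667 × (199 − 251) = 242.332 → 242
G = 248 + 0.1667 × (44 − 248) = 213.993 → 214
B = 240 + 0.1667 × (65 − 240) = 210.827 → 211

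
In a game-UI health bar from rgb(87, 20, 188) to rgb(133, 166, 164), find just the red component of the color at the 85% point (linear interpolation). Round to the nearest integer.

R = 87 + 0.85 × (133 − 87) = 126.1 → 126

126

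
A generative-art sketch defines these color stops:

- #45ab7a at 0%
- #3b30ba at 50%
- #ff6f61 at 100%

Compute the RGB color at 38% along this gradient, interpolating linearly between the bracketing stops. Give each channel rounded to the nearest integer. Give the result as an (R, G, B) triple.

(61, 78, 171)

38% lies between the 0% and 50% stops, so the local fraction is t = (38 − 0)/(50 − 0) = 38/50 ≈ 0.76.
#45ab7a → (69, 171, 122); #3b30ba → (59, 48, 186).
R = 69 + 0.76 × (59 − 69) = 61.4 → 61
G = 171 + 0.76 × (48 − 171) = 77.52 → 78
B = 122 + 0.76 × (186 − 122) = 170.64 → 171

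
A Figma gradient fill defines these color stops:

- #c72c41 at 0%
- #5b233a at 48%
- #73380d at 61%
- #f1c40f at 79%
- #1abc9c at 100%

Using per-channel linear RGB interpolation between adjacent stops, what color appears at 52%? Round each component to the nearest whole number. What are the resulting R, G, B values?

(98, 41, 44)

52% lies between the 48% and 61% stops, so the local fraction is t = (52 − 48)/(61 − 48) = 4/13 ≈ 0.3077.
#5b233a → (91, 35, 58); #73380d → (115, 56, 13).
R = 91 + 0.3077 × (115 − 91) = 98.385 → 98
G = 35 + 0.3077 × (56 − 35) = 41.462 → 41
B = 58 + 0.3077 × (13 − 58) = 44.154 → 44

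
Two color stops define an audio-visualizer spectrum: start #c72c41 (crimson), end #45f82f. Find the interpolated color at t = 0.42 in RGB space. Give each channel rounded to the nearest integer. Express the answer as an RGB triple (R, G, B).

(144, 130, 57)

#c72c41 → (199, 44, 65); #45f82f → (69, 248, 47).
R = 199 + 0.42 × (69 − 199) = 199 + 0.42 × -130 = 144.4 → 144
G = 44 + 0.42 × (248 − 44) = 44 + 0.42 × 204 = 129.68 → 130
B = 65 + 0.42 × (47 − 65) = 65 + 0.42 × -18 = 57.44 → 57
So the blended color is (144, 130, 57), about #908239.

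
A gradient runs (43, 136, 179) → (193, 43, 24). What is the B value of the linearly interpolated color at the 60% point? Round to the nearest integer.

B = 179 + 0.6 × (24 − 179) = 86 → 86

86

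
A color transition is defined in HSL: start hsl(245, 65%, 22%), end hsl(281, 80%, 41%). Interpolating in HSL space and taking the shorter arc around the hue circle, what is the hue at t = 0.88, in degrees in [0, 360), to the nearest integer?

277

Hue arc: Δh = 281 − 245 = 36° (|Δh| ≤ 180, already the shorter path).
H = 245 + 0.88 × (36) = 276.68 → 277°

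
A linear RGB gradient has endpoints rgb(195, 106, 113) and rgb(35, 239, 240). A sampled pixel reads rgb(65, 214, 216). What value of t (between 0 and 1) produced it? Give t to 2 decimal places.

0.81

Invert the lerp on the R channel (largest span, 160): t = (65 − 195) / (35 − 195) = -130/-160 = 0.8125.
Check on G: (214 − 106)/(239 − 106) = 0.812 ✓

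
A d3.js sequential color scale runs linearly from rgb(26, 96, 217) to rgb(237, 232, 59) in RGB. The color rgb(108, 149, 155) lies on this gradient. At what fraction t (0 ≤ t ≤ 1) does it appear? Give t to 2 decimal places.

0.39

Invert the lerp on the R channel (largest span, 211): t = (108 − 26) / (237 − 26) = 82/211 = 0.38863.
Check on G: (149 − 96)/(232 − 96) = 0.3897 ✓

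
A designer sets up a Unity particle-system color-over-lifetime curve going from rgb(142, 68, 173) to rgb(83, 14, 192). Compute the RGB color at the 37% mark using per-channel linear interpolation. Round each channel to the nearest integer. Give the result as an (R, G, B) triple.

(120, 48, 180)

37% corresponds to t = 0.37.
R = 142 + 0.37 × (83 − 142) = 142 + 0.37 × -59 = 120.17 → 120
G = 68 + 0.37 × (14 − 68) = 68 + 0.37 × -54 = 48.02 → 48
B = 173 + 0.37 × (192 − 173) = 173 + 0.37 × 19 = 180.03 → 180
So the blended color is (120, 48, 180), about #7830b4.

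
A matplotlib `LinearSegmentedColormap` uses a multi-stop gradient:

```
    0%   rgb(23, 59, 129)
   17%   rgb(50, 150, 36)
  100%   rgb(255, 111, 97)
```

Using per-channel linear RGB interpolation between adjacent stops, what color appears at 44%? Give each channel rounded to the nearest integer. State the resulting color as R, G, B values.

(117, 137, 56)

44% lies between the 17% and 100% stops, so the local fraction is t = (44 − 17)/(100 − 17) = 27/83 ≈ 0.3253.
R = 50 + 0.3253 × (255 − 50) = 116.686 → 117
G = 150 + 0.3253 × (111 − 150) = 137.313 → 137
B = 36 + 0.3253 × (97 − 36) = 55.843 → 56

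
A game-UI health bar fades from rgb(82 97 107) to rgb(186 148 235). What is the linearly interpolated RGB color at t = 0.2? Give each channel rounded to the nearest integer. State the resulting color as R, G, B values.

(103, 107, 133)

R = 82 + 0.2 × (186 − 82) = 82 + 0.2 × 104 = 102.8 → 103
G = 97 + 0.2 × (148 − 97) = 97 + 0.2 × 51 = 107.2 → 107
B = 107 + 0.2 × (235 − 107) = 107 + 0.2 × 128 = 132.6 → 133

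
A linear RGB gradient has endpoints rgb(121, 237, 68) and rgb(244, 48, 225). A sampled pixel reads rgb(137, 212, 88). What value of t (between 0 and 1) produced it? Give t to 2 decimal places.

Invert the lerp on the G channel (largest span, 189): t = (212 − 237) / (48 − 237) = -25/-189 = 0.13228.
Check on R: (137 − 121)/(244 − 121) = 0.1301 ✓

0.13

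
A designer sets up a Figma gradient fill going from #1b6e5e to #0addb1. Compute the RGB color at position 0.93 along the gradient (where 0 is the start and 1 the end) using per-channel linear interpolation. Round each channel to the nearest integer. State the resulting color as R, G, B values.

(11, 213, 171)

#1b6e5e → (27, 110, 94); #0addb1 → (10, 221, 177).
R = 27 + 0.93 × (10 − 27) = 27 + 0.93 × -17 = 11.19 → 11
G = 110 + 0.93 × (221 − 110) = 110 + 0.93 × 111 = 213.23 → 213
B = 94 + 0.93 × (177 − 94) = 94 + 0.93 × 83 = 171.19 → 171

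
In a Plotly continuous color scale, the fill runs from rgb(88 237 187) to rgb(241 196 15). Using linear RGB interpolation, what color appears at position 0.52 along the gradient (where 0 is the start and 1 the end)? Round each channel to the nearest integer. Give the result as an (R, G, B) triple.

R = 88 + 0.52 × (241 − 88) = 88 + 0.52 × 153 = 167.56 → 168
G = 237 + 0.52 × (196 − 237) = 237 + 0.52 × -41 = 215.68 → 216
B = 187 + 0.52 × (15 − 187) = 187 + 0.52 × -172 = 97.56 → 98
So the blended color is (168, 216, 98), about #a8d862.

(168, 216, 98)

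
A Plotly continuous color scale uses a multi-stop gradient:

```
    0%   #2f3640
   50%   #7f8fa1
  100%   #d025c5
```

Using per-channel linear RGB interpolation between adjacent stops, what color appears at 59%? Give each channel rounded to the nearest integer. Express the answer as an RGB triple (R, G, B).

59% lies between the 50% and 100% stops, so the local fraction is t = (59 − 50)/(100 − 50) = 9/50 ≈ 0.18.
#7f8fa1 → (127, 143, 161); #d025c5 → (208, 37, 197).
R = 127 + 0.18 × (208 − 127) = 141.58 → 142
G = 143 + 0.18 × (37 − 143) = 123.92 → 124
B = 161 + 0.18 × (197 − 161) = 167.48 → 167

(142, 124, 167)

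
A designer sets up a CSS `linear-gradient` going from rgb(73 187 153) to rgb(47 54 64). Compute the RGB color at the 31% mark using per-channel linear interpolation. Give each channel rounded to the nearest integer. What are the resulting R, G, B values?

(65, 146, 125)

31% corresponds to t = 0.31.
R = 73 + 0.31 × (47 − 73) = 73 + 0.31 × -26 = 64.94 → 65
G = 187 + 0.31 × (54 − 187) = 187 + 0.31 × -133 = 145.77 → 146
B = 153 + 0.31 × (64 − 153) = 153 + 0.31 × -89 = 125.41 → 125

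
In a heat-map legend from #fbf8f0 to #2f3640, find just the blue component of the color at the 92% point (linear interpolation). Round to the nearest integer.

B₁ = 240 (from #fbf8f0), B₂ = 64 (from #2f3640).
B = 240 + 0.92 × (64 − 240) = 78.08 → 78

78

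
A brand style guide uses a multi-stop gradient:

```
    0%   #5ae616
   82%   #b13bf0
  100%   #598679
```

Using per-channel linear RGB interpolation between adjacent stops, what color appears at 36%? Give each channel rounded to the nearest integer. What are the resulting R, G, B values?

36% lies between the 0% and 82% stops, so the local fraction is t = (36 − 0)/(82 − 0) = 36/82 ≈ 0.439.
#5ae616 → (90, 230, 22); #b13bf0 → (177, 59, 240).
R = 90 + 0.439 × (177 − 90) = 128.193 → 128
G = 230 + 0.439 × (59 − 230) = 154.931 → 155
B = 22 + 0.439 × (240 − 22) = 117.702 → 118

(128, 155, 118)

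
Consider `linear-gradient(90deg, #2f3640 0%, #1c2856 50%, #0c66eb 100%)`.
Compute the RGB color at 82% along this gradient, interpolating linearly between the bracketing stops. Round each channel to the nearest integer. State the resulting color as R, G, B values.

82% lies between the 50% and 100% stops, so the local fraction is t = (82 − 50)/(100 − 50) = 32/50 ≈ 0.64.
#1c2856 → (28, 40, 86); #0c66eb → (12, 102, 235).
R = 28 + 0.64 × (12 − 28) = 17.76 → 18
G = 40 + 0.64 × (102 − 40) = 79.68 → 80
B = 86 + 0.64 × (235 − 86) = 181.36 → 181

(18, 80, 181)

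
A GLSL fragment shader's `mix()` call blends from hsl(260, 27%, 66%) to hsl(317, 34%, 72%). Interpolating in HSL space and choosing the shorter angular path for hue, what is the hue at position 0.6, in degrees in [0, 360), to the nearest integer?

Hue arc: Δh = 317 − 260 = 57° (|Δh| ≤ 180, already the shorter path).
H = 260 + 0.6 × (57) = 294.2 → 294°

294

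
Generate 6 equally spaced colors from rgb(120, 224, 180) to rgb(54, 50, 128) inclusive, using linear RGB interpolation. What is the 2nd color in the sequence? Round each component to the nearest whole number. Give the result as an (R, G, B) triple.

(107, 189, 170)

With 6 swatches and endpoints inclusive, swatch 2 sits at t = (2 − 1)/(6 − 1) = 1/5 ≈ 0.2.
R = 120 + 0.2 × (54 − 120) = 106.8 → 107
G = 224 + 0.2 × (50 − 224) = 189.2 → 189
B = 180 + 0.2 × (128 − 180) = 169.6 → 170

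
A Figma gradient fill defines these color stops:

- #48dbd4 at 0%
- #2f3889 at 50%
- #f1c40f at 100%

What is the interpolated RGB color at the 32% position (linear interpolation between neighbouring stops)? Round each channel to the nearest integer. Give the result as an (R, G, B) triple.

(56, 115, 164)

32% lies between the 0% and 50% stops, so the local fraction is t = (32 − 0)/(50 − 0) = 32/50 ≈ 0.64.
#48dbd4 → (72, 219, 212); #2f3889 → (47, 56, 137).
R = 72 + 0.64 × (47 − 72) = 56 → 56
G = 219 + 0.64 × (56 − 219) = 114.68 → 115
B = 212 + 0.64 × (137 − 212) = 164 → 164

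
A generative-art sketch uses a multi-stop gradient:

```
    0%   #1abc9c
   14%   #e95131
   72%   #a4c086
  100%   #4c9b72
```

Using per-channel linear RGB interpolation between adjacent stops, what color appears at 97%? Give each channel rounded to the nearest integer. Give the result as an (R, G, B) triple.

97% lies between the 72% and 100% stops, so the local fraction is t = (97 − 72)/(100 − 72) = 25/28 ≈ 0.8929.
#a4c086 → (164, 192, 134); #4c9b72 → (76, 155, 114).
R = 164 + 0.8929 × (76 − 164) = 85.425 → 85
G = 192 + 0.8929 × (155 − 192) = 158.963 → 159
B = 134 + 0.8929 × (114 − 134) = 116.142 → 116

(85, 159, 116)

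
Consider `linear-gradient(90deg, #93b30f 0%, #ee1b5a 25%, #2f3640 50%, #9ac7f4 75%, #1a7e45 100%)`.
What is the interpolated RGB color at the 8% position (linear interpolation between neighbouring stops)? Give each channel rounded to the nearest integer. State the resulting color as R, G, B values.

8% lies between the 0% and 25% stops, so the local fraction is t = (8 − 0)/(25 − 0) = 8/25 ≈ 0.32.
#93b30f → (147, 179, 15); #ee1b5a → (238, 27, 90).
R = 147 + 0.32 × (238 − 147) = 176.12 → 176
G = 179 + 0.32 × (27 − 179) = 130.36 → 130
B = 15 + 0.32 × (90 − 15) = 39 → 39

(176, 130, 39)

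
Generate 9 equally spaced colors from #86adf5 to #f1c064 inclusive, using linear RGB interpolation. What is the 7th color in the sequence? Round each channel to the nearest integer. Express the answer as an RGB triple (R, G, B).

With 9 swatches and endpoints inclusive, swatch 7 sits at t = (7 − 1)/(9 − 1) = 6/8 ≈ 0.75.
#86adf5 → (134, 173, 245); #f1c064 → (241, 192, 100).
R = 134 + 0.75 × (241 − 134) = 214.25 → 214
G = 173 + 0.75 × (192 − 173) = 187.25 → 187
B = 245 + 0.75 × (100 − 245) = 136.25 → 136

(214, 187, 136)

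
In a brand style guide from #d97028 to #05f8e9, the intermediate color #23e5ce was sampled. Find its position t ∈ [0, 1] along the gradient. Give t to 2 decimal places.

0.86

Invert the lerp on the R channel (largest span, 212): t = (35 − 217) / (5 − 217) = -182/-212 = 0.85849.
Check on G: (229 − 112)/(248 − 112) = 0.8603 ✓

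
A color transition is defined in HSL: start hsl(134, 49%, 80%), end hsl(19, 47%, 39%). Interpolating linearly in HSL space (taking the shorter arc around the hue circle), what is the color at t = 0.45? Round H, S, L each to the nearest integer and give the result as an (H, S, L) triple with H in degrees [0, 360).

(82, 48, 62)

Hue arc: Δh = 19 − 134 = -115° (|Δh| ≤ 180, already the shorter path).
H = 134 + 0.45 × (-115) = 82.25 → 82°
S = 49 + 0.45 × (47 − 49) = 48.1 → 48%
L = 80 + 0.45 × (39 − 80) = 61.55 → 62%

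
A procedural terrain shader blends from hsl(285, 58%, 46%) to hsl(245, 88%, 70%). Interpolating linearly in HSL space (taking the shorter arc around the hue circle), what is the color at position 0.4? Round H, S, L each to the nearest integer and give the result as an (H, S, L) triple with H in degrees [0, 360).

(269, 70, 56)

Hue arc: Δh = 245 − 285 = -40° (|Δh| ≤ 180, already the shorter path).
H = 285 + 0.4 × (-40) = 269 → 269°
S = 58 + 0.4 × (88 − 58) = 70 → 70%
L = 46 + 0.4 × (70 − 46) = 55.6 → 56%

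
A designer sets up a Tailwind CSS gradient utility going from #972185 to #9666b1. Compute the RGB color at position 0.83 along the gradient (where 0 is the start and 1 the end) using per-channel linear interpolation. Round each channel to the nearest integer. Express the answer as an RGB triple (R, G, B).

(150, 90, 170)

#972185 → (151, 33, 133); #9666b1 → (150, 102, 177).
R = 151 + 0.83 × (150 − 151) = 151 + 0.83 × -1 = 150.17 → 150
G = 33 + 0.83 × (102 − 33) = 33 + 0.83 × 69 = 90.27 → 90
B = 133 + 0.83 × (177 − 133) = 133 + 0.83 × 44 = 169.52 → 170
So the blended color is (150, 90, 170), about #965aaa.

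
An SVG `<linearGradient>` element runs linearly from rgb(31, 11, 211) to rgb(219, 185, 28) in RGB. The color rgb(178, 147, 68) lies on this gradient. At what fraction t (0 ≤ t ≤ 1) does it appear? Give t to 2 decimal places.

0.78

Invert the lerp on the R channel (largest span, 188): t = (178 − 31) / (219 − 31) = 147/188 = 0.78191.
Check on G: (147 − 11)/(185 − 11) = 0.7816 ✓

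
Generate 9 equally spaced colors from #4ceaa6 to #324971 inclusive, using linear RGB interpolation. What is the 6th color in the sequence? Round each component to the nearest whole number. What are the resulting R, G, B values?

With 9 swatches and endpoints inclusive, swatch 6 sits at t = (6 − 1)/(9 − 1) = 5/8 ≈ 0.625.
#4ceaa6 → (76, 234, 166); #324971 → (50, 73, 113).
R = 76 + 0.625 × (50 − 76) = 59.75 → 60
G = 234 + 0.625 × (73 − 234) = 133.375 → 133
B = 166 + 0.625 × (113 − 166) = 132.875 → 133

(60, 133, 133)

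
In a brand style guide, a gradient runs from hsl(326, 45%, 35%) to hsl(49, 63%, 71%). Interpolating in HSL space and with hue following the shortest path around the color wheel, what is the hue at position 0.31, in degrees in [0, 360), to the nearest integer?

Hue: 49 − 326 = -277°, but |-277| > 180 so the shorter arc goes the other way: Δh = -277 + 360 = 83°.
H = 326 + 0.31 × (83) = 351.73 → 352°

352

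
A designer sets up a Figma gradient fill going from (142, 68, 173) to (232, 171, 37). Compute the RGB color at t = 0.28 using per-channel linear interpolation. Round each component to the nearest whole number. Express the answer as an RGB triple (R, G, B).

(167, 97, 135)

R = 142 + 0.28 × (232 − 142) = 142 + 0.28 × 90 = 167.2 → 167
G = 68 + 0.28 × (171 − 68) = 68 + 0.28 × 103 = 96.84 → 97
B = 173 + 0.28 × (37 − 173) = 173 + 0.28 × -136 = 134.92 → 135
So the blended color is (167, 97, 135), about #a76187.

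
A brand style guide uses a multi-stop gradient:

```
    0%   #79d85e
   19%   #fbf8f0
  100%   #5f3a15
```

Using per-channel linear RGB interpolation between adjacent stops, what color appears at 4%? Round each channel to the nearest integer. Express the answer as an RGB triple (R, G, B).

4% lies between the 0% and 19% stops, so the local fraction is t = (4 − 0)/(19 − 0) = 4/19 ≈ 0.2105.
#79d85e → (121, 216, 94); #fbf8f0 → (251, 248, 240).
R = 121 + 0.2105 × (251 − 121) = 148.365 → 148
G = 216 + 0.2105 × (248 − 216) = 222.736 → 223
B = 94 + 0.2105 × (240 − 94) = 124.733 → 125

(148, 223, 125)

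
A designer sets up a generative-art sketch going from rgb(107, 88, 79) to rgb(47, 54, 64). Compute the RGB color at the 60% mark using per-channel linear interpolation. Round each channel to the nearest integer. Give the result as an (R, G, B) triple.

(71, 68, 70)

60% corresponds to t = 0.6.
R = 107 + 0.6 × (47 − 107) = 107 + 0.6 × -60 = 71 → 71
G = 88 + 0.6 × (54 − 88) = 88 + 0.6 × -34 = 67.6 → 68
B = 79 + 0.6 × (64 − 79) = 79 + 0.6 × -15 = 70 → 70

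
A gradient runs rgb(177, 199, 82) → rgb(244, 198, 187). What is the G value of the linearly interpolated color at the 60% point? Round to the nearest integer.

G = 199 + 0.6 × (198 − 199) = 198.4 → 198

198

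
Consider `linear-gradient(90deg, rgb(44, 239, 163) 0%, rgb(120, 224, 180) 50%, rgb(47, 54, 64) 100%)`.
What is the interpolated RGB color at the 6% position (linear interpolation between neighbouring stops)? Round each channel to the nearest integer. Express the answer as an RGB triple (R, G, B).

6% lies between the 0% and 50% stops, so the local fraction is t = (6 − 0)/(50 − 0) = 6/50 ≈ 0.12.
R = 44 + 0.12 × (120 − 44) = 53.12 → 53
G = 239 + 0.12 × (224 − 239) = 237.2 → 237
B = 163 + 0.12 × (180 − 163) = 165.04 → 165

(53, 237, 165)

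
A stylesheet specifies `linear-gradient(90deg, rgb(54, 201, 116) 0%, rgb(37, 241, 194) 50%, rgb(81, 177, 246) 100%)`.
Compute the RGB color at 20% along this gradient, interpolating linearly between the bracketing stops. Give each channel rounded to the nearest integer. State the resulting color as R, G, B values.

20% lies between the 0% and 50% stops, so the local fraction is t = (20 − 0)/(50 − 0) = 20/50 ≈ 0.4.
R = 54 + 0.4 × (37 − 54) = 47.2 → 47
G = 201 + 0.4 × (241 − 201) = 217 → 217
B = 116 + 0.4 × (194 − 116) = 147.2 → 147

(47, 217, 147)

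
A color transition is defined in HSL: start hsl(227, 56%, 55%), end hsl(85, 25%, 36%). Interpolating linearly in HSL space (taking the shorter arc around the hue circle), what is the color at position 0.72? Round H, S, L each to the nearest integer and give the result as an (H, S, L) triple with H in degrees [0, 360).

Hue arc: Δh = 85 − 227 = -142° (|Δh| ≤ 180, already the shorter path).
H = 227 + 0.72 × (-142) = 124.76 → 125°
S = 56 + 0.72 × (25 − 56) = 33.68 → 34%
L = 55 + 0.72 × (36 − 55) = 41.32 → 41%

(125, 34, 41)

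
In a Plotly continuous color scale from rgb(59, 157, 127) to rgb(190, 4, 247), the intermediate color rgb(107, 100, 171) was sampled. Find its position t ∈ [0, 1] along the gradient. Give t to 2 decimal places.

0.37

Invert the lerp on the G channel (largest span, 153): t = (100 − 157) / (4 − 157) = -57/-153 = 0.37255.
Check on R: (107 − 59)/(190 − 59) = 0.3664 ✓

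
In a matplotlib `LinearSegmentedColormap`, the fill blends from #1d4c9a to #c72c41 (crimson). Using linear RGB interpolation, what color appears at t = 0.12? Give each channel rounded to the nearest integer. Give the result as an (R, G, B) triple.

#1d4c9a → (29, 76, 154); #c72c41 → (199, 44, 65).
R = 29 + 0.12 × (199 − 29) = 29 + 0.12 × 170 = 49.4 → 49
G = 76 + 0.12 × (44 − 76) = 76 + 0.12 × -32 = 72.16 → 72
B = 154 + 0.12 × (65 − 154) = 154 + 0.12 × -89 = 143.32 → 143

(49, 72, 143)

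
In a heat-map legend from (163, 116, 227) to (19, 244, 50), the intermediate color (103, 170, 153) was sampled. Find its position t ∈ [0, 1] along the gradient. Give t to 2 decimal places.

0.42

Invert the lerp on the B channel (largest span, 177): t = (153 − 227) / (50 − 227) = -74/-177 = 0.41808.
Check on R: (103 − 163)/(19 − 163) = 0.4167 ✓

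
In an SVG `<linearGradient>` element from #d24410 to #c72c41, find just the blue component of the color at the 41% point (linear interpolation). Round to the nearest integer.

B₁ = 16 (from #d24410), B₂ = 65 (from #c72c41).
B = 16 + 0.41 × (65 − 16) = 36.09 → 36

36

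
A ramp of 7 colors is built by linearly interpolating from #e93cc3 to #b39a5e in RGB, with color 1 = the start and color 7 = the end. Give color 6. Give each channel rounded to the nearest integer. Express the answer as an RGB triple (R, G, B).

(188, 138, 111)

With 7 swatches and endpoints inclusive, swatch 6 sits at t = (6 − 1)/(7 − 1) = 5/6 ≈ 0.8333.
#e93cc3 → (233, 60, 195); #b39a5e → (179, 154, 94).
R = 233 + 0.8333 × (179 − 233) = 188.002 → 188
G = 60 + 0.8333 × (154 − 60) = 138.33 → 138
B = 195 + 0.8333 × (94 − 195) = 110.837 → 111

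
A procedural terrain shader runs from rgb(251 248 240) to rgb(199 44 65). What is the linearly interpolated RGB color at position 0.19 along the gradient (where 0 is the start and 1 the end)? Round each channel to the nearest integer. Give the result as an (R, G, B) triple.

R = 251 + 0.19 × (199 − 251) = 251 + 0.19 × -52 = 241.12 → 241
G = 248 + 0.19 × (44 − 248) = 248 + 0.19 × -204 = 209.24 → 209
B = 240 + 0.19 × (65 − 240) = 240 + 0.19 × -175 = 206.75 → 207
So the blended color is (241, 209, 207), about #f1d1cf.

(241, 209, 207)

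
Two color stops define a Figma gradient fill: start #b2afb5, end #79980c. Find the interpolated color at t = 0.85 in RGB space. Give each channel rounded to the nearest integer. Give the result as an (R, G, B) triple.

#b2afb5 → (178, 175, 181); #79980c → (121, 152, 12).
R = 178 + 0.85 × (121 − 178) = 178 + 0.85 × -57 = 129.55 → 130
G = 175 + 0.85 × (152 − 175) = 175 + 0.85 × -23 = 155.45 → 155
B = 181 + 0.85 × (12 − 181) = 181 + 0.85 × -169 = 37.35 → 37
So the blended color is (130, 155, 37), about #829b25.

(130, 155, 37)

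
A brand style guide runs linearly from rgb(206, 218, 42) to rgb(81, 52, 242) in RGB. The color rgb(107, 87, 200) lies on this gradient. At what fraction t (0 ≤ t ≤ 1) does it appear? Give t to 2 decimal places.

0.79

Invert the lerp on the B channel (largest span, 200): t = (200 − 42) / (242 − 42) = 158/200 = 0.79.
Check on R: (107 − 206)/(81 − 206) = 0.792 ✓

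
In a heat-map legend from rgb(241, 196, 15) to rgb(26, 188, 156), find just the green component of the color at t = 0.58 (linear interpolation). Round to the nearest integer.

G = 196 + 0.58 × (188 − 196) = 191.36 → 191

191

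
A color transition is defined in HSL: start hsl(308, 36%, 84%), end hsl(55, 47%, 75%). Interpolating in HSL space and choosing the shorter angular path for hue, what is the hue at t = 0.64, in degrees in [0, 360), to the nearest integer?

16

Hue: 55 − 308 = -253°, but |-253| > 180 so the shorter arc goes the other way: Δh = -253 + 360 = 107°.
H = 308 + 0.64 × (107) = 376.48 → 376 → 376 mod 360 = 16°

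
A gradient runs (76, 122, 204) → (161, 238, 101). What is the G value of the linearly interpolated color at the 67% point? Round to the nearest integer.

G = 122 + 0.67 × (238 − 122) = 199.72 → 200

200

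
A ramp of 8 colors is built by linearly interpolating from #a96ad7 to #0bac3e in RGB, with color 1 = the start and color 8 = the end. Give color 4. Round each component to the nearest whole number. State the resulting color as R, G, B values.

With 8 swatches and endpoints inclusive, swatch 4 sits at t = (4 − 1)/(8 − 1) = 3/7 ≈ 0.4286.
#a96ad7 → (169, 106, 215); #0bac3e → (11, 172, 62).
R = 169 + 0.4286 × (11 − 169) = 101.281 → 101
G = 106 + 0.4286 × (172 − 106) = 134.288 → 134
B = 215 + 0.4286 × (62 − 215) = 149.424 → 149

(101, 134, 149)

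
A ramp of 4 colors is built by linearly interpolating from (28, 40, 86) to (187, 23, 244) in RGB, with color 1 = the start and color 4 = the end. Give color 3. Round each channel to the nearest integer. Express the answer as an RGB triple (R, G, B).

(134, 29, 191)

With 4 swatches and endpoints inclusive, swatch 3 sits at t = (3 − 1)/(4 − 1) = 2/3 ≈ 0.6667.
R = 28 + 0.6667 × (187 − 28) = 134.005 → 134
G = 40 + 0.6667 × (23 − 40) = 28.666 → 29
B = 86 + 0.6667 × (244 − 86) = 191.339 → 191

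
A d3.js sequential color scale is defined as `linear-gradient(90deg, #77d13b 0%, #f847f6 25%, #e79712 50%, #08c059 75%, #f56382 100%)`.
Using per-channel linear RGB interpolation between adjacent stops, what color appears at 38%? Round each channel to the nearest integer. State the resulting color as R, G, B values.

38% lies between the 25% and 50% stops, so the local fraction is t = (38 − 25)/(50 − 25) = 13/25 ≈ 0.52.
#f847f6 → (248, 71, 246); #e79712 → (231, 151, 18).
R = 248 + 0.52 × (231 − 248) = 239.16 → 239
G = 71 + 0.52 × (151 − 71) = 112.6 → 113
B = 246 + 0.52 × (18 − 246) = 127.44 → 127

(239, 113, 127)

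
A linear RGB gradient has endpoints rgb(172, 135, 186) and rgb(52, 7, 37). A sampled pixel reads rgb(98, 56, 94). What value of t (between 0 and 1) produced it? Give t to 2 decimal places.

Invert the lerp on the B channel (largest span, 149): t = (94 − 186) / (37 − 186) = -92/-149 = 0.61745.
Check on R: (98 − 172)/(52 − 172) = 0.6167 ✓

0.62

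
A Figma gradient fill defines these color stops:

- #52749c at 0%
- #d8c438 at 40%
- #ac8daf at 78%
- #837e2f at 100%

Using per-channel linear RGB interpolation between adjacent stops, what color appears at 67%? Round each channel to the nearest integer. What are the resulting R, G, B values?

(185, 157, 141)

67% lies between the 40% and 78% stops, so the local fraction is t = (67 − 40)/(78 − 40) = 27/38 ≈ 0.7105.
#d8c438 → (216, 196, 56); #ac8daf → (172, 141, 175).
R = 216 + 0.7105 × (172 − 216) = 184.738 → 185
G = 196 + 0.7105 × (141 − 196) = 156.923 → 157
B = 56 + 0.7105 × (175 − 56) = 140.55 → 141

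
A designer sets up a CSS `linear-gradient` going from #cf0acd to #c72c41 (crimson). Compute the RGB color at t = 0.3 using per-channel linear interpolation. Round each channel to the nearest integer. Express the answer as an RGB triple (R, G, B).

(205, 20, 163)

#cf0acd → (207, 10, 205); #c72c41 → (199, 44, 65).
R = 207 + 0.3 × (199 − 207) = 207 + 0.3 × -8 = 204.6 → 205
G = 10 + 0.3 × (44 − 10) = 10 + 0.3 × 34 = 20.2 → 20
B = 205 + 0.3 × (65 − 205) = 205 + 0.3 × -140 = 163 → 163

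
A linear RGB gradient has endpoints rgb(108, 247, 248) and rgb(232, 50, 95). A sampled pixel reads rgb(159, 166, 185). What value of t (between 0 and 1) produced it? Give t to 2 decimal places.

0.41

Invert the lerp on the G channel (largest span, 197): t = (166 − 247) / (50 − 247) = -81/-197 = 0.41117.
Check on R: (159 − 108)/(232 − 108) = 0.4113 ✓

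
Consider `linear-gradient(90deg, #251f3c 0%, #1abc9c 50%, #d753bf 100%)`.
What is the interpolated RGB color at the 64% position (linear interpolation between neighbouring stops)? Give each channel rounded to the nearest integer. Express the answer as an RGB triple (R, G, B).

64% lies between the 50% and 100% stops, so the local fraction is t = (64 − 50)/(100 − 50) = 14/50 ≈ 0.28.
#1abc9c → (26, 188, 156); #d753bf → (215, 83, 191).
R = 26 + 0.28 × (215 − 26) = 78.92 → 79
G = 188 + 0.28 × (83 − 188) = 158.6 → 159
B = 156 + 0.28 × (191 − 156) = 165.8 → 166

(79, 159, 166)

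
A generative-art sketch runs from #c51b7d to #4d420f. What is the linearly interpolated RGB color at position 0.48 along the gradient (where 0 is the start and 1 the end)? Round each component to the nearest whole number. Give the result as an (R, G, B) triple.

(139, 46, 72)

#c51b7d → (197, 27, 125); #4d420f → (77, 66, 15).
R = 197 + 0.48 × (77 − 197) = 197 + 0.48 × -120 = 139.4 → 139
G = 27 + 0.48 × (66 − 27) = 27 + 0.48 × 39 = 45.72 → 46
B = 125 + 0.48 × (15 − 125) = 125 + 0.48 × -110 = 72.2 → 72
So the blended color is (139, 46, 72), about #8b2e48.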